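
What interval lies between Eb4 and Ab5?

E to A spans four letter names (E-F-G-A), plus an octave — that makes it an eleventh of some quality.
Counting semitones, Eb4→Ab5 is 17, which is the perfect eleventh.
(Equivalently, a compound perfect fourth: a perfect fourth plus an octave.)

perfect 11th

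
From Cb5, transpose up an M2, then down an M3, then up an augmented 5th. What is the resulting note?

A major second up from Cb5 is Db5.
Down a major third from Db5: Bbb4 (4 semitones down).
Bbb4 up an augmented fifth → F5 (8 semitones).

F5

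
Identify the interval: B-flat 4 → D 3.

minor thirteenth

Descending from Bb4 to D3 is the same interval as ascending D3 to Bb4.
D to B spans six letter names (D-E-F-G-A-B), plus an octave, so the interval is some kind of thirteenth.
A major thirteenth would be 21 semitones, but D3 to Bb4 is 20 — one semitone narrower, making it a minor thirteenth.
(Equivalently, a compound minor sixth: a minor sixth plus an octave.)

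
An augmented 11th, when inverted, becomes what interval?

First reduce the compound augmented eleventh to its simple form, an augmented fourth.
Inverted interval numbers add to nine, so a fourth pairs with a fifth (4 + 5 = 9).
And augmented becomes diminished under inversion, so we get a diminished fifth.

d5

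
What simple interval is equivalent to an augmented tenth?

A3

Each octave removed subtracts seven from the number: 10 − 7 = 3.
Quality carries through unchanged, so the simple form is an augmented third.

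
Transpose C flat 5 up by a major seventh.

B flat 5

Counting seven letter names up from C lands on B.
A major seventh spans 11 semitones, so from Cb5 the target pitch is Bb5.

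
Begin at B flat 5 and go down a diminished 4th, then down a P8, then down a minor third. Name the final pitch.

Bb5 down a diminished fourth → F#5 (4 semitones).
F#5 down a perfect octave → F#4 (12 semitones).
F#4 down a minor third → D#4 (3 semitones).

D sharp 4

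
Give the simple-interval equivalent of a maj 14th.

Take out an octave (7 from the number): 14 − 7 = 7.
So a major fourteenth is an octave plus a major seventh. The quality is unchanged.

major seventh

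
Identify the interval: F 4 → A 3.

Descending from F4 to A3 is the same interval as ascending A3 to F4.
A to F spans six letter names (A-B-C-D-E-F), so the interval is some kind of sixth.
A3 to F4 is 8 semitones, a half step short of the major sixth (9), so this is minor.

minor 6th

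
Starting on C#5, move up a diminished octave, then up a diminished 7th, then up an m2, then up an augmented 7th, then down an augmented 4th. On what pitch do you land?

Fb7

Up a diminished octave from C#5: C6 (11 semitones up).
Up a diminished seventh from C6: Bbb6 (9 semitones up).
A minor second up from Bbb6 is Cbb7.
An augmented seventh up from Cbb7 is Bb7.
Bb7 down an augmented fourth → Fb7 (6 semitones).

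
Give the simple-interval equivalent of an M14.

M7

Take out an octave (7 from the number): 14 − 7 = 7.
Quality carries through unchanged, so the simple form is a major seventh.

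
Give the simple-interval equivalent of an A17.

Each octave removed subtracts seven from the number: 17 − 14 = 3.
That makes an augmented seventeenth a compound augmented third — 2 octaves plus an augmented third.

augmented 3rd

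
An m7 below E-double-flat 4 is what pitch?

F-flat 3

Seven letter names down from E: F.
A minor seventh spans 10 semitones, so from Ebb4 the target pitch is Fb3.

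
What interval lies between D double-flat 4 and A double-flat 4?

perfect fifth

D to A spans five letter names (D-E-F-G-A): a fifth.
The perfect fifth spans 7 semitones, and Dbb4 to Abb4 is exactly 7 semitones — so this is a perfect fifth.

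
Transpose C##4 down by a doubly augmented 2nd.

Bb3

Two letter names down from C: B.
Moving 4 semitones down from C##4 (the size of a doubly augmented second) reaches Bb3.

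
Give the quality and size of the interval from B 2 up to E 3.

B to E spans four letter names (B-C-D-E): a fourth.
Counting semitones, B2→E3 is 5, which is the perfect fourth.

perfect fourth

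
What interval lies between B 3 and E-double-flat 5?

B to E spans four letter names (B-C-D-E), plus an octave, so the interval is some kind of eleventh.
A perfect eleventh would be 17 semitones; B3 to Ebb5 is 15, two semitones narrower, so the interval is doubly diminished.
(Equivalently, a compound doubly diminished fourth: a doubly diminished fourth plus an octave.)

dd11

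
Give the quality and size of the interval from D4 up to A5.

P12

D to A spans five letter names (D-E-F-G-A), plus an octave, so the interval is some kind of twelfth.
D4 to A5 is 19 semitones, matching the perfect twelfth exactly, so the quality is perfect.
(Equivalently, a compound perfect fifth: a perfect fifth plus an octave.)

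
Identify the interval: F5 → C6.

F to C spans five letter names (F-G-A-B-C), so the interval is some kind of fifth.
The perfect fifth spans 7 semitones, and F5 to C6 is exactly 7 semitones — so this is a perfect fifth.

perfect fifth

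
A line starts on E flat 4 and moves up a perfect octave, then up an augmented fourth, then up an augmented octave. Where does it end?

Eb4 up a perfect octave → Eb5 (12 semitones).
Up an augmented fourth from Eb5: A5 (6 semitones up).
An augmented octave up from A5 is A#6.

A sharp 6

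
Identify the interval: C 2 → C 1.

Descending from C2 to C1 is the same interval as ascending C1 to C2.
C to C is the same letter name, plus an octave, so the interval is some kind of octave.
The perfect octave spans 12 semitones, and C1 to C2 is exactly 12 semitones — so this is a perfect octave.

perfect octave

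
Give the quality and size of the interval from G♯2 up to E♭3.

G to E spans six letter names (G-A-B-C-D-E): a sixth.
The major sixth is 9 semitones; here we have 7, two semitones narrower: diminished.

diminished 6th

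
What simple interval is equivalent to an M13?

Each octave removed subtracts seven from the number: 13 − 7 = 6.
That makes a major thirteenth a compound major sixth — an octave plus a major sixth.

major sixth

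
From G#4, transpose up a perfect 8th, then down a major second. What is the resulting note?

F#5

Up a perfect octave from G#4: G#5 (12 semitones up).
A major second down from G#5 is F#5.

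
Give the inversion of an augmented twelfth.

diminished 4th

First reduce the compound augmented twelfth to its simple form, an augmented fifth.
Inverted interval numbers add to nine, so a fifth pairs with a fourth (5 + 4 = 9).
The quality also flips — augmented becomes diminished — giving a diminished fourth.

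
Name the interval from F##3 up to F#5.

diminished fifteenth

F to F is the same letter name, plus 2 octaves, so the interval is some kind of fifteenth.
A perfect fifteenth would be 24 semitones; F##3 to F#5 is 23, one semitone narrower, so the interval is diminished.
(Equivalently, a compound diminished octave: a diminished octave plus an octave.)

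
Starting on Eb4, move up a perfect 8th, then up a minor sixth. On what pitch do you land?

Eb4 up a perfect octave → Eb5 (12 semitones).
Eb5 up a minor sixth → Cb6 (8 semitones).

Cb6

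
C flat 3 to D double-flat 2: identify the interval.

Descending from Cb3 to Dbb2 is the same interval as ascending Dbb2 to Cb3.
D to C spans seven letter names (D-E-F-G-A-B-C) — that makes it a seventh of some quality.
Counting semitones, Dbb2→Cb3 is 11, which is the major seventh.

major seventh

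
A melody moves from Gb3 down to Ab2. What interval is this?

Descending from Gb3 to Ab2 is the same interval as ascending Ab2 to Gb3.
A to G spans seven letter names (A-B-C-D-E-F-G) — that makes it a seventh of some quality.
Ab2 to Gb3 is 10 semitones, a half step short of the major seventh (11), so this is minor.

m7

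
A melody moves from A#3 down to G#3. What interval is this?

Descending from A#3 to G#3 is the same interval as ascending G#3 to A#3.
G to A spans two letter names (G-A), so the interval is some kind of second.
Counting semitones, G#3→A#3 is 2, which is the major second.

M2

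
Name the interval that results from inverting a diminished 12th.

augmented 4th

First reduce the compound diminished twelfth to its simple form, a diminished fifth.
Interval numbers invert to sum to nine: 5 + 4 = 9, so a fifth inverts to a fourth.
And diminished becomes augmented under inversion, so we get an augmented fourth.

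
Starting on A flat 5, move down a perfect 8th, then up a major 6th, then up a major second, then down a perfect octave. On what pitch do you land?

G 4

Ab5 down a perfect octave → Ab4 (12 semitones).
A major sixth up from Ab4 is F5.
Up a major second from F5: G5 (2 semitones up).
A perfect octave down from G5 is G4.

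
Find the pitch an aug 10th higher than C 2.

E sharp 3

The tenth's letter: C up three letter names plus an octave → E.
An augmented tenth is 17 semitones; 17 semitones up from C2 gives E#3.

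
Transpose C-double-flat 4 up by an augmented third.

E-flat 4

Three letter names up from C: E.
An augmented third spans 5 semitones, so from Cbb4 the target pitch is Eb4.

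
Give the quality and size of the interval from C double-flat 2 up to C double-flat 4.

C to C is the same letter name, plus 2 octaves, so the interval is some kind of fifteenth.
Cbb2 to Cbb4 is 24 semitones, matching the perfect fifteenth exactly, so the quality is perfect.
(Equivalently, a compound perfect octave: a perfect octave plus an octave.)

P15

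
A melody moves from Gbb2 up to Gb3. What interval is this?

augmented octave

G to G is the same letter name, plus an octave: an octave.
Gbb2 to Gb3 spans 13 semitones — one semitone wider than the perfect octave (12) — giving an augmented octave.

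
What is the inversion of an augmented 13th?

d3

First reduce the compound augmented thirteenth to its simple form, an augmented sixth.
The rule of nine gives the new number: 9 − 6 = 3, so a sixth becomes a third.
The quality also flips — augmented becomes diminished — giving a diminished third.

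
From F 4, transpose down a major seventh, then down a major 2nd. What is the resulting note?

F4 down a major seventh → Gb3 (11 semitones).
Gb3 down a major second → Fb3 (2 semitones).

F flat 3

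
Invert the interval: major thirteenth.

First reduce the compound major thirteenth to its simple form, a major sixth.
Interval numbers invert to sum to nine: 6 + 3 = 9, so a sixth inverts to a third.
And major becomes minor under inversion, so we get a minor third.

m3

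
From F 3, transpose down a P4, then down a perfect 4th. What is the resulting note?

Down a perfect fourth from F3: C3 (5 semitones down).
C3 down a perfect fourth → G2 (5 semitones).

G 2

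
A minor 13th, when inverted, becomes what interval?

First reduce the compound minor thirteenth to its simple form, a minor sixth.
Inverted interval numbers add to nine, so a sixth pairs with a third (6 + 3 = 9).
Quality inverts too: minor becomes major. That makes the inversion a major third.

major 3rd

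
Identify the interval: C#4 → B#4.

C to B spans seven letter names (C-D-E-F-G-A-B): a seventh.
Counting semitones, C#4→B#4 is 11, which is the major seventh.

major seventh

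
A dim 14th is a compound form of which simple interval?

diminished 7th

Subtracting seven from the interval number removes an octave: 14 − 7 = 7.
Quality carries through unchanged, so the simple form is a diminished seventh.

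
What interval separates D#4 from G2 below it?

A12

Descending from D#4 to G2 is the same interval as ascending G2 to D#4.
G to D spans five letter names (G-A-B-C-D), plus an octave — that makes it a twelfth of some quality.
The perfect twelfth is 19 semitones; here we have 20, one semitone wider: augmented.
(Equivalently, a compound augmented fifth: an augmented fifth plus an octave.)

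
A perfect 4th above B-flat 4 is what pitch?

E-flat 5

Counting four letter names up from B lands on E.
A perfect fourth is 5 semitones; 5 semitones up from Bb4 gives Eb5.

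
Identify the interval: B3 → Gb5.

diminished 13th

B to G spans six letter names (B-C-D-E-F-G), plus an octave: a thirteenth.
A major thirteenth would be 21 semitones; B3 to Gb5 is 19, two semitones narrower, so the interval is diminished.
(Equivalently, a compound diminished sixth: a diminished sixth plus an octave.)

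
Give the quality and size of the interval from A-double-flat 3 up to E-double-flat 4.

A to E spans five letter names (A-B-C-D-E): a fifth.
Abb3 to Ebb4 is 7 semitones, matching the perfect fifth exactly, so the quality is perfect.

P5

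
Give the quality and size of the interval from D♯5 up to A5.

diminished fifth

D to A spans five letter names (D-E-F-G-A) — that makes it a fifth of some quality.
The perfect fifth is 7 semitones; here we have 6, one semitone narrower: diminished.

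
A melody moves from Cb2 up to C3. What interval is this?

C to C is the same letter name, plus an octave, so the interval is some kind of octave.
The perfect octave is 12 semitones; here we have 13, one semitone wider: augmented.

A8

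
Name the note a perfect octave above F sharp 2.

The letter stays F (same as the start), shifted an octave up.
A perfect octave spans 12 semitones, so from F#2 the target pitch is F#3.

F sharp 3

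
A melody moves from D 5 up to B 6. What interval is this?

D to B spans six letter names (D-E-F-G-A-B), plus an octave — that makes it a thirteenth of some quality.
The major thirteenth spans 21 semitones, and D5 to B6 is exactly 21 semitones — so this is a major thirteenth.
(Equivalently, a compound major sixth: a major sixth plus an octave.)

M13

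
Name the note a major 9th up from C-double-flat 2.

Counting two letter names plus an octave up from C lands on D.
A major ninth is 14 semitones; 14 semitones up from Cbb2 gives Dbb3.

D-double-flat 3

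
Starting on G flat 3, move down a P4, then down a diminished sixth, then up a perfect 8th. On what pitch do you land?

F sharp 3

Gb3 down a perfect fourth → Db3 (5 semitones).
Db3 down a diminished sixth → F#2 (7 semitones).
F#2 up a perfect octave → F#3 (12 semitones).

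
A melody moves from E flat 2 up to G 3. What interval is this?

E to G spans three letter names (E-F-G), plus an octave: a tenth.
The major tenth spans 16 semitones, and Eb2 to G3 is exactly 16 semitones — so this is a major tenth.
(Equivalently, a compound major third: a major third plus an octave.)

major tenth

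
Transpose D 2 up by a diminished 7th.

Seven letter names up from D: C.
Moving 9 semitones up from D2 (the size of a diminished seventh) reaches Cb3.

C-flat 3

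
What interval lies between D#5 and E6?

D to E spans two letter names (D-E), plus an octave: a ninth.
A major ninth would be 14 semitones, but D#5 to E6 is 13 — one semitone narrower, making it a minor ninth.
(Equivalently, a compound minor second: a minor second plus an octave.)

minor ninth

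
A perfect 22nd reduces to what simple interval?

Subtracting seven from the interval number removes an octave: 22 − 14 = 8.
So a perfect twenty-second is 2 octaves plus a perfect octave. The quality is unchanged.

perfect octave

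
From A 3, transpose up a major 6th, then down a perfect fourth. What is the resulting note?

C sharp 4

A3 up a major sixth → F#4 (9 semitones).
F#4 down a perfect fourth → C#4 (5 semitones).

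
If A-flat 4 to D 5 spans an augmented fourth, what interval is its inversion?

diminished fifth

Inverted interval numbers add to nine, so a fourth pairs with a fifth (4 + 5 = 9).
Quality inverts too: augmented becomes diminished. That makes the inversion a diminished fifth.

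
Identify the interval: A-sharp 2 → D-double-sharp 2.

diminished fifth

Descending from A#2 to D##2 is the same interval as ascending D##2 to A#2.
D to A spans five letter names (D-E-F-G-A): a fifth.
The perfect fifth is 7 semitones; here we have 6, one semitone narrower: diminished.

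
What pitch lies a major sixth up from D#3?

B#3

Six letter names up from D: B.
Moving 9 semitones up from D#3 (the size of a major sixth) reaches B#3.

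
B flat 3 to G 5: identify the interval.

major 13th

B to G spans six letter names (B-C-D-E-F-G), plus an octave — that makes it a thirteenth of some quality.
Bb3 to G5 is 21 semitones, matching the major thirteenth exactly, so the quality is major.
(Equivalently, a compound major sixth: a major sixth plus an octave.)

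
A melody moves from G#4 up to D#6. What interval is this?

G to D spans five letter names (G-A-B-C-D), plus an octave — that makes it a twelfth of some quality.
Counting semitones, G#4→D#6 is 19, which is the perfect twelfth.
(Equivalently, a compound perfect fifth: a perfect fifth plus an octave.)

perfect twelfth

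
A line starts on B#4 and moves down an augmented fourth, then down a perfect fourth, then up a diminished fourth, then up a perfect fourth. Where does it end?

B#4 down an augmented fourth → F#4 (6 semitones).
A perfect fourth down from F#4 is C#4.
Up a diminished fourth from C#4: F4 (4 semitones up).
A perfect fourth up from F4 is Bb4.

Bb4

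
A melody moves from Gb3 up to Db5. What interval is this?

G to D spans five letter names (G-A-B-C-D), plus an octave — that makes it a twelfth of some quality.
The perfect twelfth spans 19 semitones, and Gb3 to Db5 is exactly 19 semitones — so this is a perfect twelfth.
(Equivalently, a compound perfect fifth: a perfect fifth plus an octave.)

perfect twelfth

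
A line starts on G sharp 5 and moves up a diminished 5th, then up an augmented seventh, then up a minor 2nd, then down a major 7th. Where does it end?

E 6

G#5 up a diminished fifth → D6 (6 semitones).
An augmented seventh up from D6 is C##7.
Up a minor second from C##7: D#7 (1 semitone up).
D#7 down a major seventh → E6 (11 semitones).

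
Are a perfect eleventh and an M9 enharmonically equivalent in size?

No

17 semitones (perfect eleventh) vs 14 semitones (major ninth): not equal.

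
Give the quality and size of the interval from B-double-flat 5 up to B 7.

B to B is the same letter name, plus 2 octaves, so the interval is some kind of fifteenth.
The perfect fifteenth is 24 semitones; here we have 26, two semitones wider: doubly augmented.
(Equivalently, a compound doubly augmented octave: a doubly augmented octave plus an octave.)

doubly augmented fifteenth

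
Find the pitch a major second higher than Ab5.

Counting two letter names up from A lands on B.
Moving 2 semitones up from Ab5 (the size of a major second) reaches Bb5.

Bb5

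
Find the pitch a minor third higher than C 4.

E flat 4

Counting three letter names up from C lands on E.
A minor third spans 3 semitones, so from C4 the target pitch is Eb4.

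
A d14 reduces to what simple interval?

Each octave removed subtracts seven from the number: 14 − 7 = 7.
That makes a diminished fourteenth a compound diminished seventh — an octave plus a diminished seventh.

d7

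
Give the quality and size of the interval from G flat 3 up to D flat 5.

G to D spans five letter names (G-A-B-C-D), plus an octave: a twelfth.
Gb3 to Db5 is 19 semitones, matching the perfect twelfth exactly, so the quality is perfect.
(Equivalently, a compound perfect fifth: a perfect fifth plus an octave.)

P12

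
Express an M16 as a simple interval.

major second

Take out 2 octaves (14 from the number): 16 − 14 = 2.
That makes a major sixteenth a compound major second — 2 octaves plus a major second.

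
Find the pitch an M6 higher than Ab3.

F4

Counting six letter names up from A lands on F.
A major sixth is 9 semitones; 9 semitones up from Ab3 gives F4.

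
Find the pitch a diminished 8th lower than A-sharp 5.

The letter stays A (same as the start), shifted an octave down.
A diminished octave is 11 semitones; 11 semitones down from A#5 gives A##4.

A-double-sharp 4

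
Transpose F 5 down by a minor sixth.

A 4

Counting six letter names down from F lands on A.
Moving 8 semitones down from F5 (the size of a minor sixth) reaches A4.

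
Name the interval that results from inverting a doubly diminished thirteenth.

doubly augmented 3rd

First reduce the compound doubly diminished thirteenth to its simple form, a doubly diminished sixth.
Interval numbers invert to sum to nine: 6 + 3 = 9, so a sixth inverts to a third.
The quality also flips — doubly diminished becomes doubly augmented — giving a doubly augmented third.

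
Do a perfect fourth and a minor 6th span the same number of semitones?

No

5 semitones (perfect fourth) vs 8 semitones (minor sixth): not equal.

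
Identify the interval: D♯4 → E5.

minor ninth

D to E spans two letter names (D-E), plus an octave — that makes it a ninth of some quality.
D#4 to E5 is 13 semitones, a half step short of the major ninth (14), so this is minor.
(Equivalently, a compound minor second: a minor second plus an octave.)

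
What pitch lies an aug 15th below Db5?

For a fifteenth the letter name doesn't change: still D, two octaves down.
An augmented fifteenth spans 25 semitones, so from Db5 the target pitch is Dbb3.

Dbb3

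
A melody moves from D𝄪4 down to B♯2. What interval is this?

Descending from D##4 to B#2 is the same interval as ascending B#2 to D##4.
B to D spans three letter names (B-C-D), plus an octave — that makes it a tenth of some quality.
B#2 to D##4 is 16 semitones, matching the major tenth exactly, so the quality is major.
(Equivalently, a compound major third: a major third plus an octave.)

M10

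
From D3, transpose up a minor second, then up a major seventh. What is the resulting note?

D3 up a minor second → Eb3 (1 semitone).
Eb3 up a major seventh → D4 (11 semitones).

D4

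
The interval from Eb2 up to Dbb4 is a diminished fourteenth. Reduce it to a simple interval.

Subtracting seven from the interval number removes an octave: 14 − 7 = 7.
That makes a diminished fourteenth a compound diminished seventh — an octave plus a diminished seventh.

diminished seventh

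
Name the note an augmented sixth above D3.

B#3

Counting six letter names up from D lands on B.
An augmented sixth spans 10 semitones, so from D3 the target pitch is B#3.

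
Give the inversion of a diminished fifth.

augmented 4th

Interval numbers invert to sum to nine: 5 + 4 = 9, so a fifth inverts to a fourth.
And diminished becomes augmented under inversion, so we get an augmented fourth.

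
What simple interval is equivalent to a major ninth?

Take out an octave (7 from the number): 9 − 7 = 2.
Quality carries through unchanged, so the simple form is a major second.

major 2nd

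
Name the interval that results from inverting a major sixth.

m3

Interval numbers invert to sum to nine: 6 + 3 = 9, so a sixth inverts to a third.
Quality inverts too: major becomes minor. That makes the inversion a minor third.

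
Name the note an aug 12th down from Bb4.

Ebb3

Counting five letter names plus an octave down from B lands on E.
An augmented twelfth is 20 semitones; 20 semitones down from Bb4 gives Ebb3.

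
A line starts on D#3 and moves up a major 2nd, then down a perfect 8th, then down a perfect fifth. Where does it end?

Up a major second from D#3: E#3 (2 semitones up).
Down a perfect octave from E#3: E#2 (12 semitones down).
E#2 down a perfect fifth → A#1 (7 semitones).

A#1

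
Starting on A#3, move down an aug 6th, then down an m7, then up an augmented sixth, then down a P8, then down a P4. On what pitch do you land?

A#3 down an augmented sixth → C3 (10 semitones).
Down a minor seventh from C3: D2 (10 semitones down).
D2 up an augmented sixth → B#2 (10 semitones).
B#2 down a perfect octave → B#1 (12 semitones).
Down a perfect fourth from B#1: F##1 (5 semitones down).

F##1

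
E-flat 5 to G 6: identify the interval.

E to G spans three letter names (E-F-G), plus an octave: a tenth.
Counting semitones, Eb5→G6 is 16, which is the major tenth.
(Equivalently, a compound major third: a major third plus an octave.)

major tenth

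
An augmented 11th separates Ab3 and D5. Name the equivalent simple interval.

Take out an octave (7 from the number): 11 − 7 = 4.
That makes an augmented eleventh a compound augmented fourth — an octave plus an augmented fourth.

augmented 4th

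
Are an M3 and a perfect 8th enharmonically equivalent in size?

A major third spans 4 semitones; a perfect octave spans 12 semitones. They differ by 8.

No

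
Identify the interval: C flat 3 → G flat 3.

C to G spans five letter names (C-D-E-F-G): a fifth.
The perfect fifth spans 7 semitones, and Cb3 to Gb3 is exactly 7 semitones — so this is a perfect fifth.

perfect 5th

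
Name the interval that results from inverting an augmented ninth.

diminished 7th

First reduce the compound augmented ninth to its simple form, an augmented second.
Inverted interval numbers add to nine, so a second pairs with a seventh (2 + 7 = 9).
Quality inverts too: augmented becomes diminished. That makes the inversion a diminished seventh.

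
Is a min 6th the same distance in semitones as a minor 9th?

A minor sixth is 8 semitones but a minor ninth is 13 semitones — different sizes.

No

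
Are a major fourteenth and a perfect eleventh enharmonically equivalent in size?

No

A major fourteenth spans 23 semitones; a perfect eleventh spans 17 semitones. They differ by 6.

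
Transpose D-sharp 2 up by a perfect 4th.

Four letter names up from D: G.
A perfect fourth is 5 semitones; 5 semitones up from D#2 gives G#2.

G-sharp 2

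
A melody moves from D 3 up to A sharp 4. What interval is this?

augmented twelfth

D to A spans five letter names (D-E-F-G-A), plus an octave, so the interval is some kind of twelfth.
D3 to A#4 spans 20 semitones — one semitone wider than the perfect twelfth (19) — giving an augmented twelfth.
(Equivalently, a compound augmented fifth: an augmented fifth plus an octave.)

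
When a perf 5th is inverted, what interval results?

perfect fourth

The rule of nine gives the new number: 9 − 5 = 4, so a fifth becomes a fourth.
The quality also flips — perfect stays perfect — giving a perfect fourth.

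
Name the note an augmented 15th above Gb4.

A fifteenth keeps the letter name G, two octaves up from G.
Moving 25 semitones up from Gb4 (the size of an augmented fifteenth) reaches G6.

G6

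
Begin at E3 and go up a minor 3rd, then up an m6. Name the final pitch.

E3 up a minor third → G3 (3 semitones).
A minor sixth up from G3 is Eb4.

Eb4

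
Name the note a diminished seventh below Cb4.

Counting seven letter names down from C lands on D.
Moving 9 semitones down from Cb4 (the size of a diminished seventh) reaches D3.

D3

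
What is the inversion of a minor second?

major 7th

Interval numbers invert to sum to nine: 2 + 7 = 9, so a second inverts to a seventh.
The quality also flips — minor becomes major — giving a major seventh.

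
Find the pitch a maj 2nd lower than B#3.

A#3

The second takes the letter from B down to A.
Moving 2 semitones down from B#3 (the size of a major second) reaches A#3.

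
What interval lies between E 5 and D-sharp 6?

E to D spans seven letter names (E-F-G-A-B-C-D) — that makes it a seventh of some quality.
Counting semitones, E5→D#6 is 11, which is the major seventh.

M7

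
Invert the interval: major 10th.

First reduce the compound major tenth to its simple form, a major third.
Inverted interval numbers add to nine, so a third pairs with a sixth (3 + 6 = 9).
Quality inverts too: major becomes minor. That makes the inversion a minor sixth.

minor 6th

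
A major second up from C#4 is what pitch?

D#4

Counting two letter names up from C lands on D.
Moving 2 semitones up from C#4 (the size of a major second) reaches D#4.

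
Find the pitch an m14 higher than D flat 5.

C flat 7

The fourteenth's letter: D up seven letter names plus an octave → C.
A minor fourteenth is 22 semitones; 22 semitones up from Db5 gives Cb7.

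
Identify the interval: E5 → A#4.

Descending from E5 to A#4 is the same interval as ascending A#4 to E5.
A to E spans five letter names (A-B-C-D-E), so the interval is some kind of fifth.
A#4 to E5 spans 6 semitones — one semitone narrower than the perfect fifth (7) — giving a diminished fifth.

diminished fifth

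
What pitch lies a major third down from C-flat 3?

A-double-flat 2

Three letter names down from C: A.
A major third is 4 semitones; 4 semitones down from Cb3 gives Abb2.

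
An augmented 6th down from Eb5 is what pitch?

Gbb4

Six letter names down from E: G.
Moving 10 semitones down from Eb5 (the size of an augmented sixth) reaches Gbb4.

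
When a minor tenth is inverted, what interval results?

major 6th

First reduce the compound minor tenth to its simple form, a minor third.
Interval numbers invert to sum to nine: 3 + 6 = 9, so a third inverts to a sixth.
And minor becomes major under inversion, so we get a major sixth.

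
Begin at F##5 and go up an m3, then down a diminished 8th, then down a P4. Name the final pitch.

Up a minor third from F##5: A#5 (3 semitones up).
Down a diminished octave from A#5: A##4 (11 semitones down).
Down a perfect fourth from A##4: E##4 (5 semitones down).

E##4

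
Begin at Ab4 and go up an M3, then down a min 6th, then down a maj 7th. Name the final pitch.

A major third up from Ab4 is C5.
C5 down a minor sixth → E4 (8 semitones).
E4 down a major seventh → F3 (11 semitones).

F3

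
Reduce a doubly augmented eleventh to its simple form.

doubly augmented 4th

Subtracting seven from the interval number removes an octave: 11 − 7 = 4.
That makes a doubly augmented eleventh a compound doubly augmented fourth — an octave plus a doubly augmented fourth.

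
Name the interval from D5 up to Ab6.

diminished twelfth

D to A spans five letter names (D-E-F-G-A), plus an octave, so the interval is some kind of twelfth.
A perfect twelfth would be 19 semitones; D5 to Ab6 is 18, one semitone narrower, so the interval is diminished.
(Equivalently, a compound diminished fifth: a diminished fifth plus an octave.)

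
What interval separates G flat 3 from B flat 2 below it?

minor sixth

Descending from Gb3 to Bb2 is the same interval as ascending Bb2 to Gb3.
B to G spans six letter names (B-C-D-E-F-G), so the interval is some kind of sixth.
At 8 semitones, Bb2→Gb3 falls one short of a major sixth: minor.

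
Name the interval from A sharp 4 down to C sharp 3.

Descending from A#4 to C#3 is the same interval as ascending C#3 to A#4.
C to A spans six letter names (C-D-E-F-G-A), plus an octave, so the interval is some kind of thirteenth.
Counting semitones, C#3→A#4 is 21, which is the major thirteenth.
(Equivalently, a compound major sixth: a major sixth plus an octave.)

major 13th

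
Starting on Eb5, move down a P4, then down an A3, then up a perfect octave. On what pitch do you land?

Down a perfect fourth from Eb5: Bb4 (5 semitones down).
An augmented third down from Bb4 is Gbb4.
A perfect octave up from Gbb4 is Gbb5.

Gbb5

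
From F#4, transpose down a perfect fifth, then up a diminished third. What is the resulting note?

Down a perfect fifth from F#4: B3 (7 semitones down).
B3 up a diminished third → Db4 (2 semitones).

Db4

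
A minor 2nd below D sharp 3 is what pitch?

C double-sharp 3

Two letter names down from D: C.
A minor second is 1 semitone; 1 semitone down from D#3 gives C##3.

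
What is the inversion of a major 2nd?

minor 7th

Inverted interval numbers add to nine, so a second pairs with a seventh (2 + 7 = 9).
Quality inverts too: major becomes minor. That makes the inversion a minor seventh.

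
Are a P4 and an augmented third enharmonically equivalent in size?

Yes

Both span 5 semitones: a perfect fourth and an augmented third are the same chromatic distance.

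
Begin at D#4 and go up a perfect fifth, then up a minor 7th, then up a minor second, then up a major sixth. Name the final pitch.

F#6

Up a perfect fifth from D#4: A#4 (7 semitones up).
A minor seventh up from A#4 is G#5.
A minor second up from G#5 is A5.
Up a major sixth from A5: F#6 (9 semitones up).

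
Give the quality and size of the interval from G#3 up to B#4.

major tenth

G to B spans three letter names (G-A-B), plus an octave — that makes it a tenth of some quality.
The major tenth spans 16 semitones, and G#3 to B#4 is exactly 16 semitones — so this is a major tenth.
(Equivalently, a compound major third: a major third plus an octave.)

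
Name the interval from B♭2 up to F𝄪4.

AA12

B to F spans five letter names (B-C-D-E-F), plus an octave, so the interval is some kind of twelfth.
Bb2 to F##4 spans 21 semitones — two semitones wider than the perfect twelfth (19) — giving a doubly augmented twelfth.
(Equivalently, a compound doubly augmented fifth: a doubly augmented fifth plus an octave.)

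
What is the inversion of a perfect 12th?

perfect fourth

First reduce the compound perfect twelfth to its simple form, a perfect fifth.
Inverted interval numbers add to nine, so a fifth pairs with a fourth (5 + 4 = 9).
And perfect stays perfect under inversion, so we get a perfect fourth.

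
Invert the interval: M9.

First reduce the compound major ninth to its simple form, a major second.
The rule of nine gives the new number: 9 − 2 = 7, so a second becomes a seventh.
The quality also flips — major becomes minor — giving a minor seventh.

minor seventh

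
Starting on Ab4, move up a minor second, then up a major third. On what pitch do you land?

Ab4 up a minor second → Bbb4 (1 semitone).
Bbb4 up a major third → Db5 (4 semitones).

Db5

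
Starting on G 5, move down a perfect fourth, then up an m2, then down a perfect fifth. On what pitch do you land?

A perfect fourth down from G5 is D5.
D5 up a minor second → Eb5 (1 semitone).
Down a perfect fifth from Eb5: Ab4 (7 semitones down).

A flat 4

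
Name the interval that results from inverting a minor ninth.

M7

First reduce the compound minor ninth to its simple form, a minor second.
Interval numbers invert to sum to nine: 2 + 7 = 9, so a second inverts to a seventh.
The quality also flips — minor becomes major — giving a major seventh.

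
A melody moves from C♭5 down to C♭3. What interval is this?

Descending from Cb5 to Cb3 is the same interval as ascending Cb3 to Cb5.
C to C is the same letter name, plus 2 octaves — that makes it a fifteenth of some quality.
The perfect fifteenth spans 24 semitones, and Cb3 to Cb5 is exactly 24 semitones — so this is a perfect fifteenth.
(Equivalently, a compound perfect octave: a perfect octave plus an octave.)

perfect fifteenth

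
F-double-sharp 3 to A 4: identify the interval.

F to A spans three letter names (F-G-A), plus an octave, so the interval is some kind of tenth.
A major tenth would be 16 semitones; F##3 to A4 is 14, two semitones narrower, so the interval is diminished.
(Equivalently, a compound diminished third: a diminished third plus an octave.)

d10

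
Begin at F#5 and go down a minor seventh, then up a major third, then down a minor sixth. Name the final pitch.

D##4

F#5 down a minor seventh → G#4 (10 semitones).
G#4 up a major third → B#4 (4 semitones).
B#4 down a minor sixth → D##4 (8 semitones).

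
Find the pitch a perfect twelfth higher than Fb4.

Cb6

Counting five letter names plus an octave up from F lands on C.
A perfect twelfth spans 19 semitones, so from Fb4 the target pitch is Cb6.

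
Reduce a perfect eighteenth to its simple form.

Each octave removed subtracts seven from the number: 18 − 14 = 4.
So a perfect eighteenth is 2 octaves plus a perfect fourth. The quality is unchanged.

perfect 4th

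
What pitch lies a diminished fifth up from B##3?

The fifth takes the letter from B up to F.
A diminished fifth spans 6 semitones, so from B##3 the target pitch is F##4.

F##4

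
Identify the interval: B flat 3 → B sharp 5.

B to B is the same letter name, plus 2 octaves — that makes it a fifteenth of some quality.
Bb3 to B#5 spans 26 semitones — two semitones wider than the perfect fifteenth (24) — giving a doubly augmented fifteenth.
(Equivalently, a compound doubly augmented octave: a doubly augmented octave plus an octave.)

AA15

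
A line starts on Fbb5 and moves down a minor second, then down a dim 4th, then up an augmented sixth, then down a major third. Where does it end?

Down a minor second from Fbb5: Ebb5 (1 semitone down).
Down a diminished fourth from Ebb5: Bb4 (4 semitones down).
An augmented sixth up from Bb4 is G#5.
G#5 down a major third → E5 (4 semitones).

E5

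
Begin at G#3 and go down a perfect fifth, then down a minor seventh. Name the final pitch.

D#2

Down a perfect fifth from G#3: C#3 (7 semitones down).
C#3 down a minor seventh → D#2 (10 semitones).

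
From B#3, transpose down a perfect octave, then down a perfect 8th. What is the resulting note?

B#1

A perfect octave down from B#3 is B#2.
Down a perfect octave from B#2: B#1 (12 semitones down).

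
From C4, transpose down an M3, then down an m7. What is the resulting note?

Bb2

Down a major third from C4: Ab3 (4 semitones down).
Ab3 down a minor seventh → Bb2 (10 semitones).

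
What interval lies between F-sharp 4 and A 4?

minor third

F to A spans three letter names (F-G-A) — that makes it a third of some quality.
F#4 to A4 is 3 semitones, a half step short of the major third (4), so this is minor.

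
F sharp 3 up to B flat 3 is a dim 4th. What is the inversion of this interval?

augmented 5th

Inverted interval numbers add to nine, so a fourth pairs with a fifth (4 + 5 = 9).
And diminished becomes augmented under inversion, so we get an augmented fifth.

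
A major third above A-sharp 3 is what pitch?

C-double-sharp 4

The third takes the letter from A up to C.
A major third spans 4 semitones, so from A#3 the target pitch is C##4.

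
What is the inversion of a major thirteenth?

First reduce the compound major thirteenth to its simple form, a major sixth.
Inverted interval numbers add to nine, so a sixth pairs with a third (6 + 3 = 9).
And major becomes minor under inversion, so we get a minor third.

minor third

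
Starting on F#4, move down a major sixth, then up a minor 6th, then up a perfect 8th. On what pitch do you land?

A major sixth down from F#4 is A3.
Up a minor sixth from A3: F4 (8 semitones up).
F4 up a perfect octave → F5 (12 semitones).

F5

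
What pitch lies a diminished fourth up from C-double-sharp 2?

Counting four letter names up from C lands on F.
A diminished fourth is 4 semitones; 4 semitones up from C##2 gives F#2.

F-sharp 2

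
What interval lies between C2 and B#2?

augmented seventh

C to B spans seven letter names (C-D-E-F-G-A-B), so the interval is some kind of seventh.
A major seventh would be 11 semitones; C2 to B#2 is 12, one semitone wider, so the interval is augmented.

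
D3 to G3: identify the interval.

P4

D to G spans four letter names (D-E-F-G), so the interval is some kind of fourth.
The perfect fourth spans 5 semitones, and D3 to G3 is exactly 5 semitones — so this is a perfect fourth.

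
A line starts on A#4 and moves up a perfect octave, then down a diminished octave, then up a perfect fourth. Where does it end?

Up a perfect octave from A#4: A#5 (12 semitones up).
A diminished octave down from A#5 is A##4.
Up a perfect fourth from A##4: D##5 (5 semitones up).

D##5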